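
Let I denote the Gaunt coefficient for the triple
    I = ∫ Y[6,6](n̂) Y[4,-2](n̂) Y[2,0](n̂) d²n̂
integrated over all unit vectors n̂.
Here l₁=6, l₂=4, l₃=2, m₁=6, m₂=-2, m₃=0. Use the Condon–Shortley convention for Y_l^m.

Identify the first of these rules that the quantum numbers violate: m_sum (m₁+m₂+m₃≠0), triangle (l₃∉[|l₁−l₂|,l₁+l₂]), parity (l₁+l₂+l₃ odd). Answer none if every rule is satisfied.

Σmᵢ = 4  ✗
l₃∈[|l₁−l₂|,l₁+l₂]=[2,10], have l₃=2
Σlᵢ = 12 ⇒ even

m_sum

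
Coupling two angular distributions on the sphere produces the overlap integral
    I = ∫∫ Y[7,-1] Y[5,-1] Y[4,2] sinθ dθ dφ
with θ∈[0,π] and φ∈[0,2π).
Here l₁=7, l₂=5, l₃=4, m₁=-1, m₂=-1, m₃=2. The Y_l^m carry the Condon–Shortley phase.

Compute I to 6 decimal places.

Checks pass: Σm=0; 16 even; l₃=4∈[2,12].
(2·7+1)(2·5+1)(2·4+1) = 1485
Δ: 8! 6! 2! / 17! → 1/6126120
sum: t=3:−1/69120 t=4:+1/20736 t=5:−1/69120 = 1/51840
3j²(7 5 4; 0 0 0) = Δ·Π!·Σ² = 280/21879  (sign +1)
sum: t=2:+1/2073600 t=3:−1/86400 t=4:+1/55296 = 29/4147200
3j²(7 5 4; -1 -1 2) = Δ·Π!·Σ² = 841/145860  (sign +1)
combine: 4πI² = 1485·280/21879·841/145860 = 58870/537251
take √, sign +1: I = 0.09337991

0.093380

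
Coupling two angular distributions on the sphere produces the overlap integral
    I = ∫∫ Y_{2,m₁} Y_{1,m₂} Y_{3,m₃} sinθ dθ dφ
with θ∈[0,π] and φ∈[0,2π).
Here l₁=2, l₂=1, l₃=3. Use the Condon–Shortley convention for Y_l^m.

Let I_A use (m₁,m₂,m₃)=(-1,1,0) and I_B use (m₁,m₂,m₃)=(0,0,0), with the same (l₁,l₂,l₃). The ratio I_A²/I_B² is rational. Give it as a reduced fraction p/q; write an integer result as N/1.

1/3

l's match ⇒ only the (l;m) 3-j factors differ between A and B.
A: triangle coeff Δ(2,1,3) = 1/105; Σ_t [0,0]: t=0:+1/12 = 1/12; (3j)²=1/35 [(2 1 3; -1 1 0)], sign=-1
B: triangle coeff Δ(2,1,3) = 1/105; Σ_t [0,0]: t=0:+1/4 = 1/4; (3j)²=3/35 [(2 1 3; 0 0 0)], sign=-1
I_A²/I_B² = (1/35)/(3/35) = 1/3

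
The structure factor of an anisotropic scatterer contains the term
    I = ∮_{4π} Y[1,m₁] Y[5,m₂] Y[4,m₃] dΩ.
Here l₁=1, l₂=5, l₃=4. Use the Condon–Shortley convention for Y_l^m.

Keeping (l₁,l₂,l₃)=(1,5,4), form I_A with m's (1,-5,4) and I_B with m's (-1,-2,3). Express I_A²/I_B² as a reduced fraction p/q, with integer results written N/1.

Shared (l₁,l₂,l₃)=(1,5,4): N and (l;000)² cancel in I_A²/I_B².
A: Δ = 2!·0!·8!/11! = 1/495; Racah Σ t=0..0: t=0:+1/80640 = 1/80640; ⇒ 3j(1 5 4; 1 -5 4)² = 1/11, sgn +1
B: Δ = 2!·0!·8!/11! = 1/495; Racah Σ t=2..2: t=2:+1/10080 = 1/10080; ⇒ 3j(1 5 4; -1 -2 3)² = 1/165, sgn -1
I_A²/I_B² = (1/11)/(1/165) = 15/1

15/1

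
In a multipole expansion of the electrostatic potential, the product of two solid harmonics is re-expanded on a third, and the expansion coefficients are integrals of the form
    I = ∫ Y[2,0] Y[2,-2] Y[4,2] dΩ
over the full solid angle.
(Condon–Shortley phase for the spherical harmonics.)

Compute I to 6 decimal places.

0.156078

Checks pass: Σm=0; 8 even; l₃=4∈[0,4].
(2·2+1)(2·2+1)(2·4+1) = 225
Δ: 0! 4! 4! / 9! → 1/630
sum: t=0:+1/16 = 1/16
3j²(2 2 4; 0 0 0) = Δ·Π!·Σ² = 2/35  (sign +1)
sum: t=0:+1/96 = 1/96
3j²(2 2 4; 0 -2 2) = Δ·Π!·Σ² = 1/42  (sign +1)
combine: 4πI² = 225·2/35·1/42 = 15/49
take √, sign +1: I = 0.15607835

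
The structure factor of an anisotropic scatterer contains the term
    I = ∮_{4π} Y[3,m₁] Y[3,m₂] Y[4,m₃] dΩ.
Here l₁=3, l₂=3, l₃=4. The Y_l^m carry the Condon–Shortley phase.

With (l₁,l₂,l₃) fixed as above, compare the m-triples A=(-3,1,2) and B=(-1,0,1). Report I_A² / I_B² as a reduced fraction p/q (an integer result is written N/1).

18/5

Shared (l₁,l₂,l₃)=(3,3,4): N and (l;000)² cancel in I_A²/I_B².
A: Δ = 2!·4!·4!/11! = 1/34650; Racah Σ t=2..2: t=2:+1/192 = 1/192; ⇒ 3j(3 3 4; -3 1 2)² = 3/77, sgn +1
B: Δ = 2!·4!·4!/11! = 1/34650; Racah Σ t=0..2: t=0:+1/288 t=1:−1/24 t=2:+1/48 = -5/288; ⇒ 3j(3 3 4; -1 0 1)² = 5/462, sgn +1
I_A²/I_B² = (3/77)/(5/462) = 18/5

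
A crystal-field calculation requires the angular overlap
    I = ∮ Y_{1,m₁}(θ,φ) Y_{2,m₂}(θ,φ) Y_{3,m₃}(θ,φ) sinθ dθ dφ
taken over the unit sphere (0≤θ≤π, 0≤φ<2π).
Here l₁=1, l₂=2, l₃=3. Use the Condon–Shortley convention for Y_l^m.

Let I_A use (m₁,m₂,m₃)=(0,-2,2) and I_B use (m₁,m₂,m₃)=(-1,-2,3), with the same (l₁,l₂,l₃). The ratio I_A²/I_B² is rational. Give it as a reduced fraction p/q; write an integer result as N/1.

1/3

Shared (l₁,l₂,l₃)=(1,2,3): N and (l;000)² cancel in I_A²/I_B².
A: Δ = 0!·2!·4!/7! = 1/105; Racah Σ t=0..0: t=0:+1/24 = 1/24; ⇒ 3j(1 2 3; 0 -2 2)² = 1/21, sgn -1
B: Δ = 0!·2!·4!/7! = 1/105; Racah Σ t=0..0: t=0:+1/48 = 1/48; ⇒ 3j(1 2 3; -1 -2 3)² = 1/7, sgn +1
I_A²/I_B² = (1/21)/(1/7) = 1/3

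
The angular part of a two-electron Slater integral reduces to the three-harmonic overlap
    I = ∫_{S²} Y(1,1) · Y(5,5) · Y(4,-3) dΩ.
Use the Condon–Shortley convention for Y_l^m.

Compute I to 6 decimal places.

m-sum = 1 + 5 − 3 = 3 ≠ 0 ⇒ I = 0

0.000000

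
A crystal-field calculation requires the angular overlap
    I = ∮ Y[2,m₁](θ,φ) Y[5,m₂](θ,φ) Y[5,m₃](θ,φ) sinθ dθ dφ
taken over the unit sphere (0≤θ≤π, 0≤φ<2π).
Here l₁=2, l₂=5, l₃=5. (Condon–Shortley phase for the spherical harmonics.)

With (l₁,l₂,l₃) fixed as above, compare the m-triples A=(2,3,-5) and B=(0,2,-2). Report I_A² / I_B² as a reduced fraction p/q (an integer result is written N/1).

5/6

l's match ⇒ only the (l;m) 3-j factors differ between A and B.
A: triangle coeff Δ(2,5,5) = 1/38610; Σ_t [0,0]: t=0:+1/161280 = 1/161280; (3j)²=1/143 [(2 5 5; 2 3 -5)], sign=+1
B: triangle coeff Δ(2,5,5) = 1/38610; Σ_t [0,2]: t=0:+1/20160 t=1:−1/1440 t=2:+1/2880 = -1/3360; (3j)²=6/715 [(2 5 5; 0 2 -2)], sign=+1
I_A²/I_B² = (1/143)/(6/715) = 5/6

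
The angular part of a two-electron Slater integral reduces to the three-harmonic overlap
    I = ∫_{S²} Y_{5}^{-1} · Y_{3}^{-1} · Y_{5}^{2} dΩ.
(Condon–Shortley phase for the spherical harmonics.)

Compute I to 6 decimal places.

0.000000

l₁+l₂+l₃=13 is odd: 3j(l;000)=0 ⇒ I=0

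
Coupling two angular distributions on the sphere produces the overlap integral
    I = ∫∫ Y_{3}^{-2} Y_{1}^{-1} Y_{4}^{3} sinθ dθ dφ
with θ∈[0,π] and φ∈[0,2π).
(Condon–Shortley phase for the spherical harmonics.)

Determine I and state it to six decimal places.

m-sum 0 ✓  L=8 even ✓  2≤4≤4 ✓
Π(2lᵢ+1) = 7×3×9 = 189
triangle coeff Δ(3,1,4) = 1/252
Σ_t [0,0]: t=0:+1/36 = 1/36
(3j)²=4/63 [(3 1 4; 0 0 0)], sign=+1
Σ_t [0,0]: t=0:+1/240 = 1/240
(3j)²=1/12 [(3 1 4; -2 -1 3)], sign=-1
⇒ 4πI² = 1/1
I = (-1)√(1/1/(4π)) = -0.28209479

-0.282095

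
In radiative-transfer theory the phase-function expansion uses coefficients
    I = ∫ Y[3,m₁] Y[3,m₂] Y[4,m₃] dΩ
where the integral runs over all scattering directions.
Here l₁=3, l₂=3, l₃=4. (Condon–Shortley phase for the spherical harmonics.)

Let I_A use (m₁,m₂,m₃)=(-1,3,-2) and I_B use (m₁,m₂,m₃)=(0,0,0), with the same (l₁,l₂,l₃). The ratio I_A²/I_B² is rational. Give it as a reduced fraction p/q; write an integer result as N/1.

3/2

Shared (l₁,l₂,l₃)=(3,3,4): N and (l;000)² cancel in I_A²/I_B².
A: Δ = 2!·4!·4!/11! = 1/34650; Racah Σ t=2..2: t=2:+1/192 = 1/192; ⇒ 3j(3 3 4; -1 3 -2)² = 3/77, sgn +1
B: Δ = 2!·4!·4!/11! = 1/34650; Racah Σ t=0..2: t=0:+1/72 t=1:−1/16 t=2:+1/72 = -5/144; ⇒ 3j(3 3 4; 0 0 0)² = 2/77, sgn -1
I_A²/I_B² = (3/77)/(2/77) = 3/2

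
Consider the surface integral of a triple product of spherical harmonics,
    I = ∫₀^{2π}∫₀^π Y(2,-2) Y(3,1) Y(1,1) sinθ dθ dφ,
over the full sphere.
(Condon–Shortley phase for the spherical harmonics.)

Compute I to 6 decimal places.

-0.082589

Checks pass: Σm=0; 6 even; l₃=1∈[1,5].
(2·2+1)(2·3+1)(2·1+1) = 105
Δ: 4! 0! 2! / 7! → 1/105
sum: t=2:+1/4 = 1/4
3j²(2 3 1; 0 0 0) = Δ·Π!·Σ² = 3/35  (sign -1)
sum: t=4:+1/48 = 1/48
3j²(2 3 1; -2 1 1) = Δ·Π!·Σ² = 1/105  (sign +1)
combine: 4πI² = 105·3/35·1/105 = 3/35
take √, sign -1: I = -0.08258890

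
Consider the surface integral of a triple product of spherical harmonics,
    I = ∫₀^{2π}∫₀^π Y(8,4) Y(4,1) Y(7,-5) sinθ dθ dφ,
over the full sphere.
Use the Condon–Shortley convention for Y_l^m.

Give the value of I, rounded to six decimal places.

Σlᵢ=19 odd — θ-integrand is odd under cosθ→−cosθ; I=0

0.000000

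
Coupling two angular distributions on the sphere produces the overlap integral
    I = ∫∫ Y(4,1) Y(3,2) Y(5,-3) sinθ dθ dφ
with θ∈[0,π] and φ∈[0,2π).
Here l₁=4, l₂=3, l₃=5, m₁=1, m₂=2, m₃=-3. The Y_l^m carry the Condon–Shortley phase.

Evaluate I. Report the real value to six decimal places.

-0.035836

Checks pass: Σm=0; 12 even; l₃=5∈[1,7].
(2·4+1)(2·3+1)(2·5+1) = 693
Δ: 2! 6! 4! / 13! → 1/180180
sum: t=0:+1/576 t=1:−1/144 t=2:+1/576 = -1/288
3j²(4 3 5; 0 0 0) = Δ·Π!·Σ² = 20/1001  (sign +1)
sum: t=1:−1/1152 t=2:+1/1440 = -1/5760
3j²(4 3 5; 1 2 -3) = Δ·Π!·Σ² = 1/858  (sign -1)
combine: 4πI² = 693·20/1001·1/858 = 30/1859
take √, sign -1: I = -0.03583571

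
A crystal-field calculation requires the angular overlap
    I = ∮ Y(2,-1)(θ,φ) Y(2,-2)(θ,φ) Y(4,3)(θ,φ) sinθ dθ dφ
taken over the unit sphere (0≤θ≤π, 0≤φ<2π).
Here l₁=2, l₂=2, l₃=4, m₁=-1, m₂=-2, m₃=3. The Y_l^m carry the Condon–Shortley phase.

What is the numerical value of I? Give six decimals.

Checks pass: Σm=0; 8 even; l₃=4∈[0,4].
(2·2+1)(2·2+1)(2·4+1) = 225
Δ: 0! 4! 4! / 9! → 1/630
sum: t=0:+1/16 = 1/16
3j²(2 2 4; 0 0 0) = Δ·Π!·Σ² = 2/35  (sign +1)
sum: t=0:+1/144 = 1/144
3j²(2 2 4; -1 -2 3) = Δ·Π!·Σ² = 1/18  (sign -1)
combine: 4πI² = 225·2/35·1/18 = 5/7
take √, sign -1: I = -0.23841361

-0.238414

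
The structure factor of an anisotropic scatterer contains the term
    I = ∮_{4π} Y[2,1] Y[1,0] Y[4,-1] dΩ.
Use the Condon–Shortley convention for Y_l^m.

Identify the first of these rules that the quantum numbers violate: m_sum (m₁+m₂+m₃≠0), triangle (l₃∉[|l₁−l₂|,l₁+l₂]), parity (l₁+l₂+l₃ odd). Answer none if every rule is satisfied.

m₁+m₂+m₃ = 1 + 0 − 1 = 0  ✓
triangle: |2−1|=1 ≤ l₃=4 ≤ 2+1=3  ✗
parity: l₁+l₂+l₃ = 7 is odd

triangle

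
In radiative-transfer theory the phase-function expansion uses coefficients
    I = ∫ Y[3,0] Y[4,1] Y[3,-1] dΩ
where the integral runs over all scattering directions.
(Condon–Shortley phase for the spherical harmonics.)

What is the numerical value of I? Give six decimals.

-0.099323

m-sum 0 ✓  L=10 even ✓  1≤3≤7 ✓
Π(2lᵢ+1) = 7×9×7 = 441
triangle coeff Δ(3,4,3) = 1/34650
Σ_t [1,3]: t=1:−1/72 t=2:+1/16 t=3:−1/72 = 5/144
(3j)²=2/77 [(3 4 3; 0 0 0)], sign=-1
Σ_t [1,3]: t=1:−1/288 t=2:+1/24 t=3:−1/48 = 5/288
(3j)²=5/462 [(3 4 3; 0 1 -1)], sign=+1
⇒ 4πI² = 15/121
I = (-1)√(15/121/(4π)) = -0.09932258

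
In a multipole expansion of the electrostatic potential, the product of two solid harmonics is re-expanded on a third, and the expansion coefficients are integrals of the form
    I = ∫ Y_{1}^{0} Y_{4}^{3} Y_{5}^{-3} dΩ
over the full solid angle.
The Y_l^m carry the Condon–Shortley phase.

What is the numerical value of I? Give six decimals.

-0.196426

Rules hold: Σm=0, L=10 even, 3≤5≤5.
N = 3·9·11 = 297
Δ = 0!·2!·8!/11! = 1/495
Racah Σ t=0..0: t=0:+1/576 = 1/576
⇒ 3j(1 4 5; 0 0 0)² = 5/99, sgn -1
Racah Σ t=0..0: t=0:+1/5040 = 1/5040
⇒ 3j(1 4 5; 0 3 -3)² = 16/495, sgn +1
4πI² = N·(3j₀)²·(3jₘ)² = 16/33
I = -1·√(0.484848/4π) = -0.19642560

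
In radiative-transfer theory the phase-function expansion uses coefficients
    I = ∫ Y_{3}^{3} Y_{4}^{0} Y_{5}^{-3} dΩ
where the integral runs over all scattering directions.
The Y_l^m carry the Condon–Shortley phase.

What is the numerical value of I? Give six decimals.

m-sum 0 ✓  L=12 even ✓  1≤5≤7 ✓
Π(2lᵢ+1) = 7×9×11 = 693
triangle coeff Δ(3,4,5) = 1/180180
Σ_t [0,2]: t=0:+1/576 t=1:−1/144 t=2:+1/576 = -1/288
(3j)²=20/1001 [(3 4 5; 0 0 0)], sign=+1
Σ_t [0,0]: t=0:+1/2304 = 1/2304
(3j)²=5/143 [(3 4 5; 3 0 -3)], sign=+1
⇒ 4πI² = 900/1859
I = (+1)√(900/1859/(4π)) = 0.19628026

0.196280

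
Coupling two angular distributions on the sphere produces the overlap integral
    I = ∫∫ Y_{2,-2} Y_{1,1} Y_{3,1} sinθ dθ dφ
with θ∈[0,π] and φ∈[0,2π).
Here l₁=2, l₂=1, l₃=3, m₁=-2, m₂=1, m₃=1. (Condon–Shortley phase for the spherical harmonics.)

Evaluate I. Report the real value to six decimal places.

-0.082589

m-sum 0 ✓  L=6 even ✓  1≤3≤3 ✓
Π(2lᵢ+1) = 5×3×7 = 105
triangle coeff Δ(2,1,3) = 1/105
Σ_t [0,0]: t=0:+1/4 = 1/4
(3j)²=3/35 [(2 1 3; 0 0 0)], sign=-1
Σ_t [0,0]: t=0:+1/48 = 1/48
(3j)²=1/105 [(2 1 3; -2 1 1)], sign=+1
⇒ 4πI² = 3/35
I = (-1)√(3/35/(4π)) = -0.08258890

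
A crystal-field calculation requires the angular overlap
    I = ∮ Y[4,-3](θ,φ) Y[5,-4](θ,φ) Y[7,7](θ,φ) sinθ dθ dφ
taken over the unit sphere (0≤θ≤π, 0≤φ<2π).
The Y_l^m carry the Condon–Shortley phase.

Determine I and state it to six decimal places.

Checks pass: Σm=0; 16 even; l₃=7∈[1,9].
(2·4+1)(2·5+1)(2·7+1) = 1485
Δ: 2! 6! 8! / 17! → 1/6126120
sum: t=0:+1/69120 t=1:−1/20736 t=2:+1/69120 = -1/51840
3j²(4 5 7; 0 0 0) = Δ·Π!·Σ² = 280/21879  (sign +1)
sum: t=1:−1/29030400 = -1/29030400
3j²(4 5 7; -3 -4 7) = Δ·Π!·Σ² = 21/680  (sign -1)
combine: 4πI² = 1485·280/21879·21/680 = 2205/3757
take √, sign -1: I = -0.21611194

-0.216112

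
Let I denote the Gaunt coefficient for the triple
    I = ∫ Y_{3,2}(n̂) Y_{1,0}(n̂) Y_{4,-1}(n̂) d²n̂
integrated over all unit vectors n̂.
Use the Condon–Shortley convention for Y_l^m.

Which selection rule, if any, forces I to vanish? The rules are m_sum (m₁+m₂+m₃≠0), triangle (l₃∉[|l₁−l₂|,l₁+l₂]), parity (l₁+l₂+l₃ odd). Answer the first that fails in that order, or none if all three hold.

m₁+m₂+m₃ = 2 + 0 − 1 = 1  ✗
triangle: |3−1|=2 ≤ l₃=4 ≤ 3+1=4
parity: l₁+l₂+l₃ = 8 is even

m_sum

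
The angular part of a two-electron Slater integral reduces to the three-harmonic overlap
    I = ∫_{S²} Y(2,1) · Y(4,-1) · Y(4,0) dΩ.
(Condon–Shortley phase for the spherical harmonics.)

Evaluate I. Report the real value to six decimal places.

m-sum 0 ✓  L=10 even ✓  2≤4≤6 ✓
Π(2lᵢ+1) = 5×9×9 = 405
triangle coeff Δ(2,4,4) = 1/13860
Σ_t [0,2]: t=0:+1/192 t=1:−1/36 t=2:+1/192 = -5/288
(3j)²=20/693 [(2 4 4; 0 0 0)], sign=-1
Σ_t [0,1]: t=0:+1/72 t=1:−1/96 = 1/288
(3j)²=1/462 [(2 4 4; 1 -1 0)], sign=+1
⇒ 4πI² = 150/5929
I = (-1)√(150/5929/(4π)) = -0.04486937

-0.044869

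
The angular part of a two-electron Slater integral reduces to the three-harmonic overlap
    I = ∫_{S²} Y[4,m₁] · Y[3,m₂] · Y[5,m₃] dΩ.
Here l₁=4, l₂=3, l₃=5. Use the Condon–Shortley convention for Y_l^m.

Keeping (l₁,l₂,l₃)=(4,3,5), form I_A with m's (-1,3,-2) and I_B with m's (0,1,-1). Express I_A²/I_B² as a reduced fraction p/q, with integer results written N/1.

Shared (l₁,l₂,l₃)=(4,3,5): N and (l;000)² cancel in I_A²/I_B².
A: Δ = 2!·6!·4!/13! = 1/180180; Racah Σ t=2..2: t=2:+1/1728 = 1/1728; ⇒ 3j(4 3 5; -1 3 -2)² = 25/858, sgn -1
B: Δ = 2!·6!·4!/13! = 1/180180; Racah Σ t=0..2: t=0:+1/2304 t=1:−1/216 t=2:+1/384 = -11/6912; ⇒ 3j(4 3 5; 0 1 -1)² = 11/1638, sgn -1
I_A²/I_B² = (25/858)/(11/1638) = 525/121

525/121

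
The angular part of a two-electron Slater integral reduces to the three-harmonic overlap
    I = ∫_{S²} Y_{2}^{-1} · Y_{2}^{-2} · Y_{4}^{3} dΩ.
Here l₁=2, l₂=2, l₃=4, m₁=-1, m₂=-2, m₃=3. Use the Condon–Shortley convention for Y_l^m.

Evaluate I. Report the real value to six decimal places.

Rules hold: Σm=0, L=8 even, 0≤4≤4.
N = 5·5·9 = 225
Δ = 0!·4!·4!/9! = 1/630
Racah Σ t=0..0: t=0:+1/16 = 1/16
⇒ 3j(2 2 4; 0 0 0)² = 2/35, sgn +1
Racah Σ t=0..0: t=0:+1/144 = 1/144
⇒ 3j(2 2 4; -1 -2 3)² = 1/18, sgn -1
4πI² = N·(3j₀)²·(3jₘ)² = 5/7
I = -1·√(0.714286/4π) = -0.23841361

-0.238414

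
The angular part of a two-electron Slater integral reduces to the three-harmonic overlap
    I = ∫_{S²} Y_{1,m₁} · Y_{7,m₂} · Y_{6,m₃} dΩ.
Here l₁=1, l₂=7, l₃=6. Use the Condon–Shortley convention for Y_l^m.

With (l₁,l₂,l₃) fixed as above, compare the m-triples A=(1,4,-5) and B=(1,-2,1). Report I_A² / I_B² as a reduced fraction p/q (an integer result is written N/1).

1/12

Same 1,7,6: normalisation and zero-m 3j drop out of the ratio.
A: Δ: 2! 0! 12! / 15! → 1/1365; sum: t=0:+1/79833600 = 1/79833600; 3j²(1 7 6; 1 4 -5) = Δ·Π!·Σ² = 1/455  (sign -1)
B: Δ: 2! 0! 12! / 15! → 1/1365; sum: t=0:+1/1209600 = 1/1209600; 3j²(1 7 6; 1 -2 1) = Δ·Π!·Σ² = 12/455  (sign -1)
I_A²/I_B² = (1/455)/(12/455) = 1/12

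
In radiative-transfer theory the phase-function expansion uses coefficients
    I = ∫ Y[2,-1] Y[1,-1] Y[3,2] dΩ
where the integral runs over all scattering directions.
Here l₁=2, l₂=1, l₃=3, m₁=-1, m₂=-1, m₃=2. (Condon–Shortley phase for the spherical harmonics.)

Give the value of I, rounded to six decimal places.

0.261169

m-sum 0 ✓  L=6 even ✓  1≤3≤3 ✓
Π(2lᵢ+1) = 5×3×7 = 105
triangle coeff Δ(2,1,3) = 1/105
Σ_t [0,0]: t=0:+1/4 = 1/4
(3j)²=3/35 [(2 1 3; 0 0 0)], sign=-1
Σ_t [0,0]: t=0:+1/12 = 1/12
(3j)²=2/21 [(2 1 3; -1 -1 2)], sign=-1
⇒ 4πI² = 6/7
I = (+1)√(6/7/(4π)) = 0.26116903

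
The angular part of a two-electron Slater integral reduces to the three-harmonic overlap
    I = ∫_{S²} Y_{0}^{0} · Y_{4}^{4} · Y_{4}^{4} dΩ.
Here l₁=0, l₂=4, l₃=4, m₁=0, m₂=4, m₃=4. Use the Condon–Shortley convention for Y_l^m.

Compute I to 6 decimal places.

0.000000

m-sum = 0 + 4 + 4 = 8 ≠ 0 ⇒ I = 0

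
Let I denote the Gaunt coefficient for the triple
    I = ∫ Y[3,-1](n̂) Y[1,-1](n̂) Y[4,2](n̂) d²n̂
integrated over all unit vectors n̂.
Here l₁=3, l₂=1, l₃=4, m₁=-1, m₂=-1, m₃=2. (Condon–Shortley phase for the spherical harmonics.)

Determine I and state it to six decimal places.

Rules hold: Σm=0, L=8 even, 2≤4≤4.
N = 7·3·9 = 189
Δ = 0!·6!·2!/9! = 1/252
Racah Σ t=0..0: t=0:+1/36 = 1/36
⇒ 3j(3 1 4; 0 0 0)² = 4/63, sgn +1
Racah Σ t=0..0: t=0:+1/96 = 1/96
⇒ 3j(3 1 4; -1 -1 2)² = 5/84, sgn +1
4πI² = N·(3j₀)²·(3jₘ)² = 5/7
I = +1·√(0.714286/4π) = 0.23841361

0.238414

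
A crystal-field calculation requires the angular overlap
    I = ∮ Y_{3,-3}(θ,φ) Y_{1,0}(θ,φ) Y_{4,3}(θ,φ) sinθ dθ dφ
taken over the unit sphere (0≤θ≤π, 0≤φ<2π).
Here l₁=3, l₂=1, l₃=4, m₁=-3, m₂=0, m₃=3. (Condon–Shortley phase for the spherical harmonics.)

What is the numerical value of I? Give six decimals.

-0.162868

Checks pass: Σm=0; 8 even; l₃=4∈[2,4].
(2·3+1)(2·1+1)(2·4+1) = 189
Δ: 0! 6! 2! / 9! → 1/252
sum: t=0:+1/36 = 1/36
3j²(3 1 4; 0 0 0) = Δ·Π!·Σ² = 4/63  (sign +1)
sum: t=0:+1/720 = 1/720
3j²(3 1 4; -3 0 3) = Δ·Π!·Σ² = 1/36  (sign -1)
combine: 4πI² = 189·4/63·1/36 = 1/3
take √, sign -1: I = -0.16286750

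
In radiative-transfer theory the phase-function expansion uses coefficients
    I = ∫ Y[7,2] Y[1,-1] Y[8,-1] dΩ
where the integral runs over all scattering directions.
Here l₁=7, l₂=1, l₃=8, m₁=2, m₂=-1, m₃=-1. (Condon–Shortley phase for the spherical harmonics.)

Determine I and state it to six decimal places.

m-sum 0 ✓  L=16 even ✓  6≤8≤8 ✓
Π(2lᵢ+1) = 15×3×17 = 765
triangle coeff Δ(7,1,8) = 1/2040
Σ_t [0,0]: t=0:+1/25401600 = 1/25401600
(3j)²=8/255 [(7 1 8; 0 0 0)], sign=+1
Σ_t [0,0]: t=0:+1/87091200 = 1/87091200
(3j)²=7/680 [(7 1 8; 2 -1 -1)], sign=-1
⇒ 4πI² = 21/85
I = (-1)√(21/85/(4π)) = -0.14021525

-0.140215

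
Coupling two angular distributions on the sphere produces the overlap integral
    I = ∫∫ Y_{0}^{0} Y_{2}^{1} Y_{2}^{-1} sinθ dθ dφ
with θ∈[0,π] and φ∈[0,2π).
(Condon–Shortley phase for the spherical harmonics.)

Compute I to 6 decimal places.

-0.282095

m-sum 0 ✓  L=4 even ✓  2≤2≤2 ✓
Π(2lᵢ+1) = 1×5×5 = 25
triangle coeff Δ(0,2,2) = 1/5
Σ_t [0,0]: t=0:+1/4 = 1/4
(3j)²=1/5 [(0 2 2; 0 0 0)], sign=+1
Σ_t [0,0]: t=0:+1/6 = 1/6
(3j)²=1/5 [(0 2 2; 0 1 -1)], sign=-1
⇒ 4πI² = 1/1
I = (-1)√(1/1/(4π)) = -0.28209479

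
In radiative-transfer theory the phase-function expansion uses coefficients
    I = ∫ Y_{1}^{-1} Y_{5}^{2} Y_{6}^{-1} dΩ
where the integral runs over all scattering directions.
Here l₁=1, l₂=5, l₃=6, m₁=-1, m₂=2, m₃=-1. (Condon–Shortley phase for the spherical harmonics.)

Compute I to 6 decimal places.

Checks pass: Σm=0; 12 even; l₃=6∈[4,6].
(2·1+1)(2·5+1)(2·6+1) = 429
Δ: 0! 2! 10! / 13! → 1/858
sum: t=0:+1/14400 = 1/14400
3j²(1 5 6; 0 0 0) = Δ·Π!·Σ² = 6/143  (sign +1)
sum: t=0:+1/60480 = 1/60480
3j²(1 5 6; -1 2 -1) = Δ·Π!·Σ² = 5/429  (sign -1)
combine: 4πI² = 429·6/143·5/429 = 30/143
take √, sign -1: I = -0.12920749

-0.129207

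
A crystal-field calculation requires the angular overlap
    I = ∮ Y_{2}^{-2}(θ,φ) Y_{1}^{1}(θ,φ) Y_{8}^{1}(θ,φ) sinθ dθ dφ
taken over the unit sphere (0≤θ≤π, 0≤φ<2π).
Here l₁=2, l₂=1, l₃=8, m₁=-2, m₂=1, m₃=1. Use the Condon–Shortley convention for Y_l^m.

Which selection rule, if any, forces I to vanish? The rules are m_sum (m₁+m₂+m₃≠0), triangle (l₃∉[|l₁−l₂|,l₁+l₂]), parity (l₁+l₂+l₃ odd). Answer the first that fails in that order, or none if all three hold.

azimuthal sum: -2 + 1 + 1 = 0  ✓
1 ≤ 8 ≤ 3 (triangle on l)  ✗
L = 2 + 1 + 8 = 11 (odd)

triangle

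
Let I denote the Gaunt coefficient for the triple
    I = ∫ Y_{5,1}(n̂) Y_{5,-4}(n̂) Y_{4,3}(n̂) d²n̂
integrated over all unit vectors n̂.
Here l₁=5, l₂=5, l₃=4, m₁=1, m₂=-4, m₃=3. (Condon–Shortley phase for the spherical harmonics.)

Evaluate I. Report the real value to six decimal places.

-0.168084

m-sum 0 ✓  L=14 even ✓  0≤4≤10 ✓
Π(2lᵢ+1) = 11×11×9 = 1089
triangle coeff Δ(5,5,4) = 1/3153150
Σ_t [1,5]: t=1:−1/69120 t=2:+1/1728 t=3:−1/576 t=4:+1/1728 t=5:−1/69120 = -7/11520
(3j)²=2/143 [(5 5 4; 0 0 0)], sign=-1
Σ_t [0,1]: t=0:+1/103680 t=1:−1/17280 = -1/20736
(3j)²=10/429 [(5 5 4; 1 -4 3)], sign=+1
⇒ 4πI² = 60/169
I = (-1)√(60/169/(4π)) = -0.16808437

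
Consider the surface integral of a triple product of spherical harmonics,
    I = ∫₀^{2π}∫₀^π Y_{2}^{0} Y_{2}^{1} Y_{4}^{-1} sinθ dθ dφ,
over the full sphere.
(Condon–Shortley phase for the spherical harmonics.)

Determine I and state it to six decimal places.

-0.220728

Rules hold: Σm=0, L=8 even, 0≤4≤4.
N = 5·5·9 = 225
Δ = 0!·4!·4!/9! = 1/630
Racah Σ t=0..0: t=0:+1/16 = 1/16
⇒ 3j(2 2 4; 0 0 0)² = 2/35, sgn +1
Racah Σ t=0..0: t=0:+1/24 = 1/24
⇒ 3j(2 2 4; 0 1 -1)² = 1/21, sgn -1
4πI² = N·(3j₀)²·(3jₘ)² = 30/49
I = -1·√(0.612245/4π) = -0.22072812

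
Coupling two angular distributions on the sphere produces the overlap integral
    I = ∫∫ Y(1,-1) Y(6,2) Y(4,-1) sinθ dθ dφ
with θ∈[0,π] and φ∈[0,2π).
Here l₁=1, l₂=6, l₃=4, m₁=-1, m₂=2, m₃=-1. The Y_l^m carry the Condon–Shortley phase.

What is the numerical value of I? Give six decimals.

0.000000

l₃=4 ∉ [5,7] — triangle fails ⇒ I = 0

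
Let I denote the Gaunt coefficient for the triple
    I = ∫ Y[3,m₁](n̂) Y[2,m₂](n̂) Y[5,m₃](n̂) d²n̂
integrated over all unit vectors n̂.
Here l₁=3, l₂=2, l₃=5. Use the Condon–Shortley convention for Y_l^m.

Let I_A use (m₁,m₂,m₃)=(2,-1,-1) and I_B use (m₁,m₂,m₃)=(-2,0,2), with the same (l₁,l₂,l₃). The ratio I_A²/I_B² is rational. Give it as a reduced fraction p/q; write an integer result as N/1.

Same 3,2,5: normalisation and zero-m 3j drop out of the ratio.
A: Δ: 0! 6! 4! / 11! → 1/2310; sum: t=0:+1/720 = 1/720; 3j²(3 2 5; 2 -1 -1) = Δ·Π!·Σ² = 4/385  (sign +1)
B: Δ: 0! 6! 4! / 11! → 1/2310; sum: t=0:+1/480 = 1/480; 3j²(3 2 5; -2 0 2) = Δ·Π!·Σ² = 3/110  (sign -1)
I_A²/I_B² = (4/385)/(3/110) = 8/21

8/21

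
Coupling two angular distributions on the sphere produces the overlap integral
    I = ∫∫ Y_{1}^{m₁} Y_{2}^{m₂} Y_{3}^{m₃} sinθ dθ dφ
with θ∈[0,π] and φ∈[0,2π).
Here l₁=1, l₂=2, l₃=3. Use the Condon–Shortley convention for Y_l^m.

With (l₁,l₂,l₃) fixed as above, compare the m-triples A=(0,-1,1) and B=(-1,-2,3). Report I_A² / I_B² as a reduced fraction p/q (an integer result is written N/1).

8/15

Shared (l₁,l₂,l₃)=(1,2,3): N and (l;000)² cancel in I_A²/I_B².
A: Δ = 0!·2!·4!/7! = 1/105; Racah Σ t=0..0: t=0:+1/6 = 1/6; ⇒ 3j(1 2 3; 0 -1 1)² = 8/105, sgn +1
B: Δ = 0!·2!·4!/7! = 1/105; Racah Σ t=0..0: t=0:+1/48 = 1/48; ⇒ 3j(1 2 3; -1 -2 3)² = 1/7, sgn +1
I_A²/I_B² = (8/105)/(1/7) = 8/15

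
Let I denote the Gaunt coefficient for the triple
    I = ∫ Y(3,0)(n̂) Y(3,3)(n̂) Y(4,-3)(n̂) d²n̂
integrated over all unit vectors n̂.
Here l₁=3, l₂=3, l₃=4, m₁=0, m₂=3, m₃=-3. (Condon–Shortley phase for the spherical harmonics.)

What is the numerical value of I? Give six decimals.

m-sum 0 ✓  L=10 even ✓  0≤4≤6 ✓
Π(2lᵢ+1) = 7×7×9 = 441
triangle coeff Δ(3,3,4) = 1/34650
Σ_t [0,2]: t=0:+1/72 t=1:−1/16 t=2:+1/72 = -5/144
(3j)²=2/77 [(3 3 4; 0 0 0)], sign=-1
Σ_t [2,2]: t=2:+1/288 = 1/288
(3j)²=1/22 [(3 3 4; 0 3 -3)], sign=-1
⇒ 4πI² = 63/121
I = (+1)√(63/121/(4π)) = 0.20355073

0.203551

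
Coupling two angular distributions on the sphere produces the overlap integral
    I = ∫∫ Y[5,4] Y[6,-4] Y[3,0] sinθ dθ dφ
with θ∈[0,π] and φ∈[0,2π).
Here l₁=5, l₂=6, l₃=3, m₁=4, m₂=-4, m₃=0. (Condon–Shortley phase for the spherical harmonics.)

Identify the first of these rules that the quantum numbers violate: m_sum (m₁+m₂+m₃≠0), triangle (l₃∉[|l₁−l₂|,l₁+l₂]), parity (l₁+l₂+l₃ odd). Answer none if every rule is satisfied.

none

m₁+m₂+m₃ = 4 − 4 + 0 = 0  ✓
triangle: |5−6|=1 ≤ l₃=3 ≤ 5+6=11  ✓
parity: l₁+l₂+l₃ = 14 is even  ✓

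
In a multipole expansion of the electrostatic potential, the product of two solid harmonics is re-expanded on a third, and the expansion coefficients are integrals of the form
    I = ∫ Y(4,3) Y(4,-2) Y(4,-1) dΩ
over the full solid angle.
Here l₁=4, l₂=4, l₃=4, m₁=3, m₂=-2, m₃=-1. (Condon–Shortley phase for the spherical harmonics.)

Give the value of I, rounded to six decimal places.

-0.063661

Checks pass: Σm=0; 12 even; l₃=4∈[0,8].
(2·4+1)(2·4+1)(2·4+1) = 729
Δ: 4! 4! 4! / 13! → 1/450450
sum: t=0:+1/13824 t=1:−1/216 t=2:+1/64 t=3:−1/216 t=4:+1/13824 = 5/768
3j²(4 4 4; 0 0 0) = Δ·Π!·Σ² = 18/1001  (sign +1)
sum: t=0:+1/576 t=1:−1/864 = 1/1728
3j²(4 4 4; 3 -2 -1) = Δ·Π!·Σ² = 5/1287  (sign -1)
combine: 4πI² = 729·18/1001·5/1287 = 7290/143143
take √, sign -1: I = -0.06366105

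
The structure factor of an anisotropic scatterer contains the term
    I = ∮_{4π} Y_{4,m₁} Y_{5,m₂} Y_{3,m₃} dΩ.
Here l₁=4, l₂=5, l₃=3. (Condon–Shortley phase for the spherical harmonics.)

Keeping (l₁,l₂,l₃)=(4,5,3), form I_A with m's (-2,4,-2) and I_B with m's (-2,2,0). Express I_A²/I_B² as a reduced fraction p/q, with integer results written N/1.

l's match ⇒ only the (l;m) 3-j factors differ between A and B.
A: triangle coeff Δ(4,5,3) = 1/180180; Σ_t [5,6]: t=5:−1/2880 t=6:+1/8640 = -1/4320; (3j)²=8/429 [(4 5 3; -2 4 -2)], sign=+1
B: triangle coeff Δ(4,5,3) = 1/180180; Σ_t [4,6]: t=4:+1/576 t=5:−1/480 t=6:+1/8640 = -1/4320; (3j)²=1/2145 [(4 5 3; -2 2 0)], sign=+1
I_A²/I_B² = (8/429)/(1/2145) = 40/1

40/1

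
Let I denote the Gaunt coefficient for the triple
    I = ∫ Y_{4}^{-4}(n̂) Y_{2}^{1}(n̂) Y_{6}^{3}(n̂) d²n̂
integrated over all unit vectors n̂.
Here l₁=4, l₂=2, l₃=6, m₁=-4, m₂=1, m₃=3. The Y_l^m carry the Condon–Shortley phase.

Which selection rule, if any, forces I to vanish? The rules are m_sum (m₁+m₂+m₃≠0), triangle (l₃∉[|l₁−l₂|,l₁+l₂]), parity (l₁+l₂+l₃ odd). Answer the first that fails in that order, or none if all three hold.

m₁+m₂+m₃ = -4 + 1 + 3 = 0  ✓
triangle: |4−2|=2 ≤ l₃=6 ≤ 4+2=6  ✓
parity: l₁+l₂+l₃ = 12 is even  ✓

none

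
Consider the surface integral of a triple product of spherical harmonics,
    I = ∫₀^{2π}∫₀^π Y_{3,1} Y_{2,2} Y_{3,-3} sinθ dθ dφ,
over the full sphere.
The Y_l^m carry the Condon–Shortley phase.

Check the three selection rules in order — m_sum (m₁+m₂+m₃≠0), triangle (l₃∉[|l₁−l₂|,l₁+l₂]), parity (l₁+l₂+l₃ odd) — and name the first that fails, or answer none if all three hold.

m₁+m₂+m₃ = 1 + 2 − 3 = 0  ✓
triangle: |3−2|=1 ≤ l₃=3 ≤ 3+2=5  ✓
parity: l₁+l₂+l₃ = 8 is even  ✓

none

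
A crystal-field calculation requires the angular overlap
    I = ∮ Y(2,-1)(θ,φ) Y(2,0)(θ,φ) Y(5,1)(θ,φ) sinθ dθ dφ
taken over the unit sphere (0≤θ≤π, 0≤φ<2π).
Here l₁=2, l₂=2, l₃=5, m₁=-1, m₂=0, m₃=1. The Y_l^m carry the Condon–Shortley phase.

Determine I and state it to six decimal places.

triangle: need 0≤l₃≤4, have 5; I=0

0.000000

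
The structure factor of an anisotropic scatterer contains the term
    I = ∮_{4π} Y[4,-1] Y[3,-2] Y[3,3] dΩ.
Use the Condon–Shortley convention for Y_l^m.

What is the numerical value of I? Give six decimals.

Rules hold: Σm=0, L=10 even, 1≤3≤7.
N = 9·7·7 = 441
Δ = 4!·4!·2!/11! = 1/34650
Racah Σ t=1..3: t=1:−1/72 t=2:+1/16 t=3:−1/72 = 5/144
⇒ 3j(4 3 3; 0 0 0)² = 2/77, sgn -1
Racah Σ t=1..1: t=1:−1/288 = -1/288
⇒ 3j(4 3 3; -1 -2 3)² = 5/231, sgn -1
4πI² = N·(3j₀)²·(3jₘ)² = 30/121
I = +1·√(0.247934/4π) = 0.14046335

0.140463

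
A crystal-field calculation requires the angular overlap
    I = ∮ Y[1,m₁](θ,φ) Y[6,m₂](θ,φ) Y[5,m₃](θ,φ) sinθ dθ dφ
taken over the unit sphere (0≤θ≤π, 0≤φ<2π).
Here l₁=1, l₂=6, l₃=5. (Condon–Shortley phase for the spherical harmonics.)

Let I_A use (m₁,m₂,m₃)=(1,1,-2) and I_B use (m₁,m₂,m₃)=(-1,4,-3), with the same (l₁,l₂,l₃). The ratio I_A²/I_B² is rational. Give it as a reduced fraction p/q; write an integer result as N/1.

l's match ⇒ only the (l;m) 3-j factors differ between A and B.
A: triangle coeff Δ(1,6,5) = 1/858; Σ_t [0,0]: t=0:+1/60480 = 1/60480; (3j)²=5/429 [(1 6 5; 1 1 -2)], sign=-1
B: triangle coeff Δ(1,6,5) = 1/858; Σ_t [2,2]: t=2:+1/161280 = 1/161280; (3j)²=15/286 [(1 6 5; -1 4 -3)], sign=+1
I_A²/I_B² = (5/429)/(15/286) = 2/9

2/9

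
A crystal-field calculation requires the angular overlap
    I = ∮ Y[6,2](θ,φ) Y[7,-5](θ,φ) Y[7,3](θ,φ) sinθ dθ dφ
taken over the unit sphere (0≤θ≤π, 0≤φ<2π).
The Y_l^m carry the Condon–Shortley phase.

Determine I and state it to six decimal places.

-0.112256

Rules hold: Σm=0, L=20 even, 1≤7≤13.
N = 13·15·15 = 2925
Δ = 6!·6!·8!/21! = 1/2444321880
Racah Σ t=0..6: t=0:+1/2612736000 t=1:−1/20736000 t=2:+1/1658880 t=3:−1/746496 t=4:+1/1658880 t=5:−1/20736000 t=6:+1/2612736000 = -1/4354560
⇒ 3j(6 7 7; 0 0 0)² = 1000/138567, sgn +1
Racah Σ t=0..2: t=0:+1/49766400 t=1:−1/21772800 t=2:+1/92897280 = -1/66355200
⇒ 3j(6 7 7; 2 -5 3)² = 63/8398, sgn -1
4πI² = N·(3j₀)²·(3jₘ)² = 2362500/14919047
I = -1·√(0.158355/4π) = -0.11225623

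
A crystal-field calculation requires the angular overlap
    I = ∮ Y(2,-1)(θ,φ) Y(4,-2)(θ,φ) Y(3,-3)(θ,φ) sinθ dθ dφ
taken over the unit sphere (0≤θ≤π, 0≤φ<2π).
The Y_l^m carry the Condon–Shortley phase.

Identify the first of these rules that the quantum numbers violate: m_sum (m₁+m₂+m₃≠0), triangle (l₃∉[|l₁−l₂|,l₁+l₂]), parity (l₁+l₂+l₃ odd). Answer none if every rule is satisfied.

m_sum

Σmᵢ = -6  ✗
l₃∈[|l₁−l₂|,l₁+l₂]=[2,6], have l₃=3
Σlᵢ = 9 ⇒ odd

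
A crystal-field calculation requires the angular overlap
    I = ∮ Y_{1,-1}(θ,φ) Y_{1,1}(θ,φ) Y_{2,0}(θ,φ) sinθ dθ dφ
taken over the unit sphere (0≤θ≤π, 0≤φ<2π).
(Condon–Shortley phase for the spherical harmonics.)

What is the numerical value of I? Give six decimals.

Checks pass: Σm=0; 4 even; l₃=2∈[0,2].
(2·1+1)(2·1+1)(2·2+1) = 45
Δ: 0! 2! 2! / 5! → 1/30
sum: t=0:+1/1 = 1/1
3j²(1 1 2; 0 0 0) = Δ·Π!·Σ² = 2/15  (sign +1)
sum: t=0:+1/4 = 1/4
3j²(1 1 2; -1 1 0) = Δ·Π!·Σ² = 1/30  (sign +1)
combine: 4πI² = 45·2/15·1/30 = 1/5
take √, sign +1: I = 0.12615663

0.126157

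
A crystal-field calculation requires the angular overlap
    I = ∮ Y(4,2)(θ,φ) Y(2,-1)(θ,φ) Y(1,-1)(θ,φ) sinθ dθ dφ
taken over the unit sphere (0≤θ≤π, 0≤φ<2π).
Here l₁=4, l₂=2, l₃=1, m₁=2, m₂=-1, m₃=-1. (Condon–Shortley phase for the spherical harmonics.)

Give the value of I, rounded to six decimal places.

|4−2|≤1≤4+2 violated ⇒ I = 0

0.000000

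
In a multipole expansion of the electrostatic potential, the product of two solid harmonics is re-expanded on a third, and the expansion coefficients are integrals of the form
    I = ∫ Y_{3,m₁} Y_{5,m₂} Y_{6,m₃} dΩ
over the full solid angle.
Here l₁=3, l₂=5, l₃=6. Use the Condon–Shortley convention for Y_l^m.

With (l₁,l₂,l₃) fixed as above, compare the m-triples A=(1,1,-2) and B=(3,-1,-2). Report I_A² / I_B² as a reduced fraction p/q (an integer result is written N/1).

Shared (l₁,l₂,l₃)=(3,5,6): N and (l;000)² cancel in I_A²/I_B².
A: Δ = 2!·4!·8!/15! = 1/675675; Racah Σ t=0..2: t=0:+1/11520 t=1:−1/4320 t=2:+1/27648 = -1/9216; ⇒ 3j(3 5 6; 1 1 -2)² = 2/143, sgn -1
B: Δ = 2!·4!·8!/15! = 1/675675; Racah Σ t=0..0: t=0:+1/27648 = 1/27648; ⇒ 3j(3 5 6; 3 -1 -2)² = 10/429, sgn +1
I_A²/I_B² = (2/143)/(10/429) = 3/5

3/5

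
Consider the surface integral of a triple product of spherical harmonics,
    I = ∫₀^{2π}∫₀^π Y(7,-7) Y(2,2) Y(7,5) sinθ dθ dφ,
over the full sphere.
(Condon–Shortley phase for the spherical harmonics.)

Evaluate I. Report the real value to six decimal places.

0.066694

Checks pass: Σm=0; 16 even; l₃=7∈[5,9].
(2·7+1)(2·2+1)(2·7+1) = 1125
Δ: 2! 12! 2! / 17! → 1/185640
sum: t=0:+1/2419200 t=1:−1/518400 t=2:+1/2419200 = -1/907200
3j²(7 2 7; 0 0 0) = Δ·Π!·Σ² = 56/3315  (sign +1)
sum: t=2:+1/1916006400 = 1/1916006400
3j²(7 2 7; -7 2 5) = Δ·Π!·Σ² = 1/340  (sign +1)
combine: 4πI² = 1125·56/3315·1/340 = 210/3757
take √, sign +1: I = 0.06669359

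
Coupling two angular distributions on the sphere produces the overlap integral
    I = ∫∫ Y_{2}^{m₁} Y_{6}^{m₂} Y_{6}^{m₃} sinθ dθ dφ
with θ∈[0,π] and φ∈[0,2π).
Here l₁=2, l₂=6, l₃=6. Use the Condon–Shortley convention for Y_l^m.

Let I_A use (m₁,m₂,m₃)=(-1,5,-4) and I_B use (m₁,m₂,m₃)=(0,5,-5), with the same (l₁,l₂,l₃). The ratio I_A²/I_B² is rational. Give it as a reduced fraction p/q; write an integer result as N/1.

Same 2,6,6: normalisation and zero-m 3j drop out of the ratio.
A: Δ: 2! 2! 10! / 15! → 1/90090; sum: t=1:−1/7257600 t=2:+1/725760 = 1/806400; 3j²(2 6 6; -1 5 -4) = Δ·Π!·Σ² = 27/910  (sign +1)
B: Δ: 2! 2! 10! / 15! → 1/90090; sum: t=1:−1/3628800 t=2:+1/1451520 = 1/2419200; 3j²(2 6 6; 0 5 -5) = Δ·Π!·Σ² = 11/910  (sign -1)
I_A²/I_B² = (27/910)/(11/910) = 27/11

27/11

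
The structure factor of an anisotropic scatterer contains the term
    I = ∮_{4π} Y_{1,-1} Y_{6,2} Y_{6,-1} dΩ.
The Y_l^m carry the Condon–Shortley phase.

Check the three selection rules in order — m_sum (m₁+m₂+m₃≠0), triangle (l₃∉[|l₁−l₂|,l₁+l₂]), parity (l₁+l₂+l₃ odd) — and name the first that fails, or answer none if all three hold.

parity

Σmᵢ = 0  ✓
l₃∈[|l₁−l₂|,l₁+l₂]=[5,7], have l₃=6  ✓
Σlᵢ = 13 ⇒ odd  ✗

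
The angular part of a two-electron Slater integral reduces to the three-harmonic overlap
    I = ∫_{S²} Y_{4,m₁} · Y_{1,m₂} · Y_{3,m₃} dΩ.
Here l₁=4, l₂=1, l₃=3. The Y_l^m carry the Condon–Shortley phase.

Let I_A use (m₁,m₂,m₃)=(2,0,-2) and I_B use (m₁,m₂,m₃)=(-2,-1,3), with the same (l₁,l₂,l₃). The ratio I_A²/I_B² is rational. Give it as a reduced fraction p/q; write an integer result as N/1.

12/1

l's match ⇒ only the (l;m) 3-j factors differ between A and B.
A: triangle coeff Δ(4,1,3) = 1/252; Σ_t [1,1]: t=1:−1/120 = -1/120; (3j)²=1/21 [(4 1 3; 2 0 -2)], sign=+1
B: triangle coeff Δ(4,1,3) = 1/252; Σ_t [0,0]: t=0:+1/1440 = 1/1440; (3j)²=1/252 [(4 1 3; -2 -1 3)], sign=+1
I_A²/I_B² = (1/21)/(1/252) = 12/1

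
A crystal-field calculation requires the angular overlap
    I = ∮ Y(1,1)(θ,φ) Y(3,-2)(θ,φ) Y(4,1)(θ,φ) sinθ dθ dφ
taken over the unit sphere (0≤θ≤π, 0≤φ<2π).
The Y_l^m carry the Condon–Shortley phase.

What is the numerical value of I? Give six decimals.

-0.106622

Checks pass: Σm=0; 8 even; l₃=4∈[2,4].
(2·1+1)(2·3+1)(2·4+1) = 189
Δ: 0! 2! 6! / 9! → 1/252
sum: t=0:+1/36 = 1/36
3j²(1 3 4; 0 0 0) = Δ·Π!·Σ² = 4/63  (sign +1)
sum: t=0:+1/240 = 1/240
3j²(1 3 4; 1 -2 1) = Δ·Π!·Σ² = 1/84  (sign -1)
combine: 4πI² = 189·4/63·1/84 = 1/7
take √, sign -1: I = -0.10662181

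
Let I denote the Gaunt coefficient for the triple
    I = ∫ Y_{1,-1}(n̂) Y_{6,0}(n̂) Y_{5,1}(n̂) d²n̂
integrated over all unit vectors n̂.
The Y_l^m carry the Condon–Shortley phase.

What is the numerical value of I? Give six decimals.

0.158246

m-sum 0 ✓  L=12 even ✓  5≤5≤7 ✓
Π(2lᵢ+1) = 3×13×11 = 429
triangle coeff Δ(1,6,5) = 1/858
Σ_t [1,1]: t=1:−1/14400 = -1/14400
(3j)²=6/143 [(1 6 5; 0 0 0)], sign=+1
Σ_t [2,2]: t=2:+1/34560 = 1/34560
(3j)²=5/286 [(1 6 5; -1 0 1)], sign=+1
⇒ 4πI² = 45/143
I = (+1)√(45/143/(4π)) = 0.15824621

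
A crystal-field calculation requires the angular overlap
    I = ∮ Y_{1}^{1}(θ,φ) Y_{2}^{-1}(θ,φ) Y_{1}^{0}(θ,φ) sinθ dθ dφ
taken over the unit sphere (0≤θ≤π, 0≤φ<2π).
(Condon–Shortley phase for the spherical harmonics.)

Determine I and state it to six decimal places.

-0.218510

m-sum 0 ✓  L=4 even ✓  1≤1≤3 ✓
Π(2lᵢ+1) = 3×5×3 = 45
triangle coeff Δ(1,2,1) = 1/30
Σ_t [1,1]: t=1:−1/1 = -1/1
(3j)²=2/15 [(1 2 1; 0 0 0)], sign=+1
Σ_t [0,0]: t=0:+1/2 = 1/2
(3j)²=1/10 [(1 2 1; 1 -1 0)], sign=-1
⇒ 4πI² = 3/5
I = (-1)√(3/5/(4π)) = -0.21850969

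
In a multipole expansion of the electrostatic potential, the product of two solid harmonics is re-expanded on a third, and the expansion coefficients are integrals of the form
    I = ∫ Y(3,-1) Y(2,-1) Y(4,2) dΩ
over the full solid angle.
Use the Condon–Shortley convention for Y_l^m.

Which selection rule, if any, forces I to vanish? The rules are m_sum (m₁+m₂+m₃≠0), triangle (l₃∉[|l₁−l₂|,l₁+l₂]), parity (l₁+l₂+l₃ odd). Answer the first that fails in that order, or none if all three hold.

parity

Σmᵢ = 0  ✓
l₃∈[|l₁−l₂|,l₁+l₂]=[1,5], have l₃=4  ✓
Σlᵢ = 9 ⇒ odd  ✗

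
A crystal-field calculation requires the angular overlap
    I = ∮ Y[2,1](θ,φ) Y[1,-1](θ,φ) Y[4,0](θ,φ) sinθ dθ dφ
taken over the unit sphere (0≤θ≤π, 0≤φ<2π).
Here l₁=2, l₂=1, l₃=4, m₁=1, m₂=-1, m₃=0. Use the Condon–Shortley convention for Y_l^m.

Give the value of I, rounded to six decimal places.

triangle: need 1≤l₃≤3, have 4; I=0

0.000000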